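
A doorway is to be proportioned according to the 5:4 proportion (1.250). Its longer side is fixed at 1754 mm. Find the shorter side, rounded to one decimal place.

1403.2 mm

5:4 = 1.25000.
Shorter side = 1754 ÷ 1.25000 ≈ 1403.200 → 1403.2 mm.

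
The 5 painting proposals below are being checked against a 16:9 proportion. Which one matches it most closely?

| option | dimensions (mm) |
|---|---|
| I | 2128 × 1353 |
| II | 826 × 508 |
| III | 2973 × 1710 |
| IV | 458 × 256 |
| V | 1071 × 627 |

Target 16:9 ≈ 1.778.
I: 1.573 (Δ0.205)  II: 1.626 (Δ0.152)  III: 1.739 (Δ0.039)  IV: 1.789 (Δ0.011)  V: 1.708 (Δ0.070)

IV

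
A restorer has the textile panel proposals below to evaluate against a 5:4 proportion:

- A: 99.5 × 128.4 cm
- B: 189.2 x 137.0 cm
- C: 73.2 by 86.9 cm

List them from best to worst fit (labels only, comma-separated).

Ratios: A = 128.4 / 99.5 ≈ 1.290; B = 189.2 / 137.0 ≈ 1.381; C = 86.9 / 73.2 ≈ 1.187.
|Δ from 1.250|: A 0.040; B 0.131; C 0.063.

A, C, B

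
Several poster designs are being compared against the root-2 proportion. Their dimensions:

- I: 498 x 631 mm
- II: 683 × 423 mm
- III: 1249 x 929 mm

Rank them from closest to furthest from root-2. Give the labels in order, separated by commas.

Ratios: I = 631 / 498 ≈ 1.267; II = 683 / 423 ≈ 1.615; III = 1249 / 929 ≈ 1.344.
|Δ from 1.414|: I 0.147; II 0.201; III 0.070.

III, I, II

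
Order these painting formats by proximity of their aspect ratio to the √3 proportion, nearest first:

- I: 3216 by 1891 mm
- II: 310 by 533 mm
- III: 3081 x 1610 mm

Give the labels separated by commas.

II, I, III

Ratios: I = 3216 / 1891 ≈ 1.701; II = 533 / 310 ≈ 1.719; III = 3081 / 1610 ≈ 1.914.
|Δ from 1.732|: I 0.031; II 0.013; III 0.182.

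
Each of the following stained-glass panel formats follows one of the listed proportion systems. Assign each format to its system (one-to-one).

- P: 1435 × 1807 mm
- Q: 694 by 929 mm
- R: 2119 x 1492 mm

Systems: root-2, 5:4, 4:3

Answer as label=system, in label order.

P=5:4, Q=4:3, R=root-2

Ratios: P ≈ 1.259; Q ≈ 1.339; R ≈ 1.420.
Targets: root-2 ≈ 1.414; 5:4 ≈ 1.250; 4:3 ≈ 1.333.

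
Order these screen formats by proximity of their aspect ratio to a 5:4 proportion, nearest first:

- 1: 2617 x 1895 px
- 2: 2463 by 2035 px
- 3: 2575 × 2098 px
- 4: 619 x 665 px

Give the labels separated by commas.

Ratios: 1 = 2617 / 1895 ≈ 1.381; 2 = 2463 / 2035 ≈ 1.210; 3 = 2575 / 2098 ≈ 1.227; 4 = 665 / 619 ≈ 1.074.
|Δ from 1.250|: 1 0.131; 2 0.040; 3 0.023; 4 0.176.

3, 2, 1, 4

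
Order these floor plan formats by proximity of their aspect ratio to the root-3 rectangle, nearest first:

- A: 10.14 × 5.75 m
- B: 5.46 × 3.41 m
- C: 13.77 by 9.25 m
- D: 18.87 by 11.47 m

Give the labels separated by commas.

A: 10.14/5.75 ≈ 1.763 → |1.763 − 1.732| = 0.031
B: 5.46/3.41 ≈ 1.601 → |1.601 − 1.732| = 0.131
C: 13.77/9.25 ≈ 1.489 → |1.489 − 1.732| = 0.243
D: 18.87/11.47 ≈ 1.645 → |1.645 − 1.732| = 0.087

A, D, B, C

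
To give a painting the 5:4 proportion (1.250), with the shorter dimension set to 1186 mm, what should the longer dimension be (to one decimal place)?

1482.5 mm

5:4 = 1.25000.
Longer side = 1186 × 1.25000 ≈ 1482.500 → 1482.5 mm.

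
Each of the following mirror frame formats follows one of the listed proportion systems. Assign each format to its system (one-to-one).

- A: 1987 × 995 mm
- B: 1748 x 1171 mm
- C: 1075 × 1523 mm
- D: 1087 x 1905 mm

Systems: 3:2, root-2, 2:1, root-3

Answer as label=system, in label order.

A = 1987/995 ≈ 1.997 → 2:1 (2.000)
B = 1748/1171 ≈ 1.493 → 3:2 (1.500)
C = 1523/1075 ≈ 1.417 → root-2 (1.414)
D = 1905/1087 ≈ 1.753 → root-3 (1.732)

A=2:1, B=3:2, C=root-2, D=root-3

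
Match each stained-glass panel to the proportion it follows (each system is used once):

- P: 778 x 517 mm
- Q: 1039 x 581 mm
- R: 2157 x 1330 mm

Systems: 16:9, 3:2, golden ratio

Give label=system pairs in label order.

P = 778/517 ≈ 1.505 → 3:2 (1.500)
Q = 1039/581 ≈ 1.788 → 16:9 (1.778)
R = 2157/1330 ≈ 1.622 → golden ratio (1.618)

P=3:2, Q=16:9, R=golden ratio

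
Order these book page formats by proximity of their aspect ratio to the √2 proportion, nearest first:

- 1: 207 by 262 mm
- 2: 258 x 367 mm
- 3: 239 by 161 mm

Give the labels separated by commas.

1: 262/207 ≈ 1.266 → |1.266 − 1.414| = 0.148
2: 367/258 ≈ 1.422 → |1.422 − 1.414| = 0.008
3: 239/161 ≈ 1.484 → |1.484 − 1.414| = 0.070

2, 3, 1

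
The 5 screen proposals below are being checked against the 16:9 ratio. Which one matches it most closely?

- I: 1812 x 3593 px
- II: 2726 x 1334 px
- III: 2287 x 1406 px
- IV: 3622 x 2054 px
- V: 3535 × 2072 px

Target 16:9 ≈ 1.778.
I: 1.983 (Δ0.205)  II: 2.043 (Δ0.265)  III: 1.627 (Δ0.151)  IV: 1.763 (Δ0.015)  V: 1.706 (Δ0.072)

IV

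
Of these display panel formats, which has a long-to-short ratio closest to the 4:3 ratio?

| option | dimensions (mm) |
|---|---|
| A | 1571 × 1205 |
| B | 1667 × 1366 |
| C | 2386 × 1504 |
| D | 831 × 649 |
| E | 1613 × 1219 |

Ratios (long/short): A ≈ 1.304; B ≈ 1.220; C ≈ 1.586; D ≈ 1.280; E ≈ 1.323.
4:3 ≈ 1.333; option E is nearest (Δ 0.010).

E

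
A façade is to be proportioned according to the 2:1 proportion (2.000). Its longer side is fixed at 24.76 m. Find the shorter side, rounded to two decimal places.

2:1 = 2.00000.
Shorter side = 24.76 ÷ 2.00000 ≈ 12.3800 → 12.38 m.

12.38 m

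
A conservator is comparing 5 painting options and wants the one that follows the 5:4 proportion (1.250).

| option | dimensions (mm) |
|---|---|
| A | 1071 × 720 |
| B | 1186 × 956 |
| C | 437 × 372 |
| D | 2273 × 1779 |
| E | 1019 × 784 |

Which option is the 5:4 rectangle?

B

Target 5:4 ≈ 1.250.
A: 1.488 (Δ0.238)  B: 1.241 (Δ0.009)  C: 1.175 (Δ0.075)  D: 1.278 (Δ0.028)  E: 1.300 (Δ0.050)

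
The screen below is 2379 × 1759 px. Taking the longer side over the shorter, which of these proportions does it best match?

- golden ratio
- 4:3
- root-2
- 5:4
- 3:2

2379/1759 ≈ 1.352. Nearest candidates are 4:3 (1.333, off by 0.019) and root-2 (1.414, off by 0.062).

4:3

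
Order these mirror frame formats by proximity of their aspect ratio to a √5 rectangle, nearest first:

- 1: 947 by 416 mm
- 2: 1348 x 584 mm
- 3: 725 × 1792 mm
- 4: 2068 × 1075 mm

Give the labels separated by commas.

1, 2, 3, 4

Ratios: 1 = 947 / 416 ≈ 2.276; 2 = 1348 / 584 ≈ 2.308; 3 = 1792 / 725 ≈ 2.472; 4 = 2068 / 1075 ≈ 1.924.
|Δ from 2.236|: 1 0.040; 2 0.072; 3 0.236; 4 0.312.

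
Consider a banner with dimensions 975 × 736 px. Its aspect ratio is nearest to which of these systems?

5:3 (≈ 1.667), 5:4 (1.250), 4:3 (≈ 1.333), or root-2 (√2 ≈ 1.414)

4:3

975/736 ≈ 1.325. Nearest candidates are 4:3 (1.333, off by 0.008) and 5:4 (1.250, off by 0.075).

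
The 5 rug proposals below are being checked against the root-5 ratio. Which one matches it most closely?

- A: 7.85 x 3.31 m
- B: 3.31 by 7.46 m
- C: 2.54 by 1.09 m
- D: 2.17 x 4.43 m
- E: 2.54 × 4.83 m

Target root-5 ≈ 2.236.
A: 2.372 (Δ0.136)  B: 2.254 (Δ0.018)  C: 2.330 (Δ0.094)  D: 2.041 (Δ0.195)  E: 1.902 (Δ0.334)

B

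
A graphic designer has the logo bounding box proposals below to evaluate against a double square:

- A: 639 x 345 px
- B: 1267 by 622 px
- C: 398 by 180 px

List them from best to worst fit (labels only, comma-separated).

B, A, C

A: 639/345 ≈ 1.852 → |1.852 − 2.000| = 0.148
B: 1267/622 ≈ 2.037 → |2.037 − 2.000| = 0.037
C: 398/180 ≈ 2.211 → |2.211 − 2.000| = 0.211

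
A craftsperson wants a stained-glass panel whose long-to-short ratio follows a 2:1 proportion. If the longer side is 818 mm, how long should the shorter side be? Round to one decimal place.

409.0 mm

2:1 = 2.00000.
Shorter side = 818 ÷ 2.00000 ≈ 409.000 → 409.0 mm.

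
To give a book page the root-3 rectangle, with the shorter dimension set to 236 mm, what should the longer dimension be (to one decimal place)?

408.8 mm

root-3 ≈ 1.73205.
Longer side = 236 × 1.73205 ≈ 408.764 → 408.8 mm.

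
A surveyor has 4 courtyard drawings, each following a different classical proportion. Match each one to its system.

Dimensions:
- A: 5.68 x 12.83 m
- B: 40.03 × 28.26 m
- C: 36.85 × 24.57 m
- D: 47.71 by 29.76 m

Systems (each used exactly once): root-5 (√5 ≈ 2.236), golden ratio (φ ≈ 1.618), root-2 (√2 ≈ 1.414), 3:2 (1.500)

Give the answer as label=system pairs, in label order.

A=root-5, B=root-2, C=3:2, D=golden ratio

A = 12.83/5.68 ≈ 2.259 → root-5 (2.236)
B = 40.03/28.26 ≈ 1.416 → root-2 (1.414)
C = 36.85/24.57 ≈ 1.500 → 3:2 (1.500)
D = 47.71/29.76 ≈ 1.603 → golden ratio (1.618)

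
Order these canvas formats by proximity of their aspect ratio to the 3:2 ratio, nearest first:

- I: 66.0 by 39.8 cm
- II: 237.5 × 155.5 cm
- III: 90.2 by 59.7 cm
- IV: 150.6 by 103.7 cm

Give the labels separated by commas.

I: 66.0/39.8 ≈ 1.658 → |1.658 − 1.500| = 0.158
II: 237.5/155.5 ≈ 1.527 → |1.527 − 1.500| = 0.027
III: 90.2/59.7 ≈ 1.511 → |1.511 − 1.500| = 0.011
IV: 150.6/103.7 ≈ 1.452 → |1.452 − 1.500| = 0.048

III, II, IV, I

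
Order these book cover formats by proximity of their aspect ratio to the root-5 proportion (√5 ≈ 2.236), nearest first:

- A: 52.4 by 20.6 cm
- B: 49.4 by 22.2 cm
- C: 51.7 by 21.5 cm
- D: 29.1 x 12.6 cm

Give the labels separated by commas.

Ratios: A = 52.4 / 20.6 ≈ 2.544; B = 49.4 / 22.2 ≈ 2.225; C = 51.7 / 21.5 ≈ 2.405; D = 29.1 / 12.6 ≈ 2.310.
|Δ from 2.236|: A 0.308; B 0.011; C 0.169; D 0.074.

B, D, C, A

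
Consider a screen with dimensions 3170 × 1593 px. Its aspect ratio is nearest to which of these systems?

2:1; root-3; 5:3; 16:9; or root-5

3170/1593 ≈ 1.990. Nearest candidates are 2:1 (2.000, off by 0.010) and 16:9 (1.778, off by 0.212).

2:1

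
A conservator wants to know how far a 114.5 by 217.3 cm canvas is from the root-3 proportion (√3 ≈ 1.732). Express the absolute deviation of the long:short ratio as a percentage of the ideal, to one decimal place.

9.6%

Ratio = 217.3 / 114.5 ≈ 1.8978.
Ideal root-3 ≈ 1.7321. |1.8978 − 1.7321| / 1.7321 ≈ 9.57% → 9.6%.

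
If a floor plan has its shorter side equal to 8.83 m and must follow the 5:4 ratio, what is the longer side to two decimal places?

11.04 m

5:4 = 1.25000.
Longer side = 8.83 × 1.25000 ≈ 11.0375 → 11.04 m.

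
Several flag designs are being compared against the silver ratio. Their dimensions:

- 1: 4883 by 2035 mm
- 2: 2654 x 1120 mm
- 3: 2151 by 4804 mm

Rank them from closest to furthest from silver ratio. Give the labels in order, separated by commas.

1: 4883/2035 ≈ 2.400 → |2.400 − 2.414| = 0.014
2: 2654/1120 ≈ 2.370 → |2.370 − 2.414| = 0.044
3: 4804/2151 ≈ 2.233 → |2.233 − 2.414| = 0.181

1, 2, 3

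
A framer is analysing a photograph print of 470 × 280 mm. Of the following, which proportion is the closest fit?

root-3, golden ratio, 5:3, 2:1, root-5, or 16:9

5:3

Ratio = 470 / 280 ≈ 1.679.
Distances: root-3 1.732 (Δ 0.053); golden ratio 1.618 (Δ 0.061); 5:3 1.667 (Δ 0.012); 2:1 2.000 (Δ 0.321); root-5 2.236 (Δ 0.557); 16:9 1.778 (Δ 0.099).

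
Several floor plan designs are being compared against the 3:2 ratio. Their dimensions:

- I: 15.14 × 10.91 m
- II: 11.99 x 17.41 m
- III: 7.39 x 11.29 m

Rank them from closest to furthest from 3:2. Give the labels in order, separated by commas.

Ratios: I = 15.14 / 10.91 ≈ 1.388; II = 17.41 / 11.99 ≈ 1.452; III = 11.29 / 7.39 ≈ 1.528.
|Δ from 1.500|: I 0.112; II 0.048; III 0.028.

III, II, I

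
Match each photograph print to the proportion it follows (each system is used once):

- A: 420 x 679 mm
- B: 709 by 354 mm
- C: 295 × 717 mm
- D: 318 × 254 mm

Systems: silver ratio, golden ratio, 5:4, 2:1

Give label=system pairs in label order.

A = 679/420 ≈ 1.617 → golden ratio (1.618)
B = 709/354 ≈ 2.003 → 2:1 (2.000)
C = 717/295 ≈ 2.431 → silver ratio (2.414)
D = 318/254 ≈ 1.252 → 5:4 (1.250)

A=golden ratio, B=2:1, C=silver ratio, D=5:4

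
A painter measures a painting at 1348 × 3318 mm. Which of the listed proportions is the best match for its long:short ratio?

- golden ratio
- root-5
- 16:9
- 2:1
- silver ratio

3318/1348 ≈ 2.461. Nearest candidates are silver ratio (2.414, off by 0.047) and root-5 (2.236, off by 0.225).

silver ratio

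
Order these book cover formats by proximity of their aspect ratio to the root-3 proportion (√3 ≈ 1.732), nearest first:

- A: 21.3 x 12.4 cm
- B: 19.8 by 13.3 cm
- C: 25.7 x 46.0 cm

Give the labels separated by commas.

Ratios: A = 21.3 / 12.4 ≈ 1.718; B = 19.8 / 13.3 ≈ 1.489; C = 46.0 / 25.7 ≈ 1.790.
|Δ from 1.732|: A 0.014; B 0.243; C 0.058.

A, C, B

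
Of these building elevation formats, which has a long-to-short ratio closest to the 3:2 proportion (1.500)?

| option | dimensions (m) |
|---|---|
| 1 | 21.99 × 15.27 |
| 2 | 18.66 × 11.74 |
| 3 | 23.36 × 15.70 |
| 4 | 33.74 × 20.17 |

3

Ratios (long/short): 1 ≈ 1.440; 2 ≈ 1.589; 3 ≈ 1.488; 4 ≈ 1.673.
3:2 ≈ 1.500; option 3 is nearest (Δ 0.012).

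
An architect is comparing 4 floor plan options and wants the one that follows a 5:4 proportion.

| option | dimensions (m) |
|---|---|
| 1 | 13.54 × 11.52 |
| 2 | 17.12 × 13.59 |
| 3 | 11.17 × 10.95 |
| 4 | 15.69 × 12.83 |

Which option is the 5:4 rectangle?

Ratios (long/short): 1 ≈ 1.175; 2 ≈ 1.260; 3 ≈ 1.020; 4 ≈ 1.223.
5:4 ≈ 1.250; option 2 is nearest (Δ 0.010).

2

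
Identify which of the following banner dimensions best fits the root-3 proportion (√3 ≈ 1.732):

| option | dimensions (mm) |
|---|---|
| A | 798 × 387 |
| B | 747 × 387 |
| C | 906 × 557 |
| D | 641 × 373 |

D

Target root-3 ≈ 1.732.
A: 2.062 (Δ0.330)  B: 1.930 (Δ0.198)  C: 1.627 (Δ0.105)  D: 1.718 (Δ0.014)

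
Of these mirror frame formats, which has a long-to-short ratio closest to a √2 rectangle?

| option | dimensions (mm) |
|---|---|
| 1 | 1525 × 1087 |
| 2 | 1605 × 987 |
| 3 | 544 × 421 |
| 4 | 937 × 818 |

1

Ratios (long/short): 1 ≈ 1.403; 2 ≈ 1.626; 3 ≈ 1.292; 4 ≈ 1.145.
root-2 ≈ 1.414; option 1 is nearest (Δ 0.011).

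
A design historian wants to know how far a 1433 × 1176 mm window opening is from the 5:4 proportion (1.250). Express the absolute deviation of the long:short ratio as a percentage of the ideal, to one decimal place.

2.5%

Ratio = 1433 / 1176 ≈ 1.2185.
Ideal 5:4 = 1.2500. |1.2185 − 1.2500| / 1.2500 ≈ 2.52% → 2.5%.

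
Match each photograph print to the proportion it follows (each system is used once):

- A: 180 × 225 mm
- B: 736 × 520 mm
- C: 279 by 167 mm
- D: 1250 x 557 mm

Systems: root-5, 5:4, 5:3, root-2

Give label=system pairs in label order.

A = 225/180 ≈ 1.250 → 5:4 (1.250)
B = 736/520 ≈ 1.415 → root-2 (1.414)
C = 279/167 ≈ 1.671 → 5:3 (1.667)
D = 1250/557 ≈ 2.244 → root-5 (2.236)

A=5:4, B=root-2, C=5:3, D=root-5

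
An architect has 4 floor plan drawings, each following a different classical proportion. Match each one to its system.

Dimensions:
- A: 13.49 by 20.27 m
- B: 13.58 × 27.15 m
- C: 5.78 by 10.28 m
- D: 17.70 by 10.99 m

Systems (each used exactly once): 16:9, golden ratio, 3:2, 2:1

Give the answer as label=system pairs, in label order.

A = 20.27/13.49 ≈ 1.503 → 3:2 (1.500)
B = 27.15/13.58 ≈ 1.999 → 2:1 (2.000)
C = 10.28/5.78 ≈ 1.779 → 16:9 (1.778)
D = 17.70/10.99 ≈ 1.611 → golden ratio (1.618)

A=3:2, B=2:1, C=16:9, D=golden ratio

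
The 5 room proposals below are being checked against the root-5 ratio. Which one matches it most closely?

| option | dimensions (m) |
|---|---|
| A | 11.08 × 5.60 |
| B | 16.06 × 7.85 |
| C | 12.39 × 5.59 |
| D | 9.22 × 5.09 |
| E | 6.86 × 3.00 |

C

Target root-5 ≈ 2.236.
A: 1.979 (Δ0.257)  B: 2.046 (Δ0.190)  C: 2.216 (Δ0.020)  D: 1.811 (Δ0.425)  E: 2.287 (Δ0.051)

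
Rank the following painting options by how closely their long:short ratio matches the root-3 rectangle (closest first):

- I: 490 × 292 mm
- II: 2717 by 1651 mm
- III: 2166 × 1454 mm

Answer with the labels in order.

Ratios: I = 490 / 292 ≈ 1.678; II = 2717 / 1651 ≈ 1.646; III = 2166 / 1454 ≈ 1.490.
|Δ from 1.732|: I 0.054; II 0.086; III 0.242.

I, II, III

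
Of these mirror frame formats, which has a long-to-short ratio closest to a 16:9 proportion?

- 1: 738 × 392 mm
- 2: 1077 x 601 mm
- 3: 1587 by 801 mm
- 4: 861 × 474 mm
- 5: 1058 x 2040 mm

Ratios (long/short): 1 ≈ 1.883; 2 ≈ 1.792; 3 ≈ 1.981; 4 ≈ 1.816; 5 ≈ 1.928.
16:9 ≈ 1.778; option 2 is nearest (Δ 0.014).

2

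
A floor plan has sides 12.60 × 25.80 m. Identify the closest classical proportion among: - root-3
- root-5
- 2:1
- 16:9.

2:1

Ratio = 25.80 / 12.60 ≈ 2.048.
Distances: root-3 1.732 (Δ 0.316); root-5 2.236 (Δ 0.188); 2:1 2.000 (Δ 0.048); 16:9 1.778 (Δ 0.270).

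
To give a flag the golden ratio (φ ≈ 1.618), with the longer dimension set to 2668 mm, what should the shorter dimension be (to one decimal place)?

golden ratio ≈ 1.61803.
Shorter side = 2668 ÷ 1.61803 ≈ 1648.919 → 1648.9 mm.

1648.9 mm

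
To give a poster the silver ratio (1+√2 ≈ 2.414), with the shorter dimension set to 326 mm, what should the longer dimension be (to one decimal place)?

silver ratio ≈ 2.41421.
Longer side = 326 × 2.41421 ≈ 787.032 → 787.0 mm.

787.0 mm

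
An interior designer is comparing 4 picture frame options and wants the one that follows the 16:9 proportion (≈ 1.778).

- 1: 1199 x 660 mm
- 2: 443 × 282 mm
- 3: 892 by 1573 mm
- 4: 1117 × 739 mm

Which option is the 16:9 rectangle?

3

Ratios (long/short): 1 ≈ 1.817; 2 ≈ 1.571; 3 ≈ 1.763; 4 ≈ 1.512.
16:9 ≈ 1.778; option 3 is nearest (Δ 0.015).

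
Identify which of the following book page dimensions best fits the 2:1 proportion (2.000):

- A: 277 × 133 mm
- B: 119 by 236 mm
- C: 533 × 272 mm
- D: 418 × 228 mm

B

Target 2:1 ≈ 2.000.
A: 2.083 (Δ0.083)  B: 1.983 (Δ0.017)  C: 1.960 (Δ0.040)  D: 1.833 (Δ0.167)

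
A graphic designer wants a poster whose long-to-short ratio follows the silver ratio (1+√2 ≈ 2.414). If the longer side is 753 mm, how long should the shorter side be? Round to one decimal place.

311.9 mm

silver ratio ≈ 2.41421.
Shorter side = 753 ÷ 2.41421 ≈ 311.903 → 311.9 mm.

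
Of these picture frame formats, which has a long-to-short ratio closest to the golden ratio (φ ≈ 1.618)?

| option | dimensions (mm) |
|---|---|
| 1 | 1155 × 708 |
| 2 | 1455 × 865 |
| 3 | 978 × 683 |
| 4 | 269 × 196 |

1

Target golden ratio ≈ 1.618.
1: 1.631 (Δ0.013)  2: 1.682 (Δ0.064)  3: 1.432 (Δ0.186)  4: 1.372 (Δ0.246)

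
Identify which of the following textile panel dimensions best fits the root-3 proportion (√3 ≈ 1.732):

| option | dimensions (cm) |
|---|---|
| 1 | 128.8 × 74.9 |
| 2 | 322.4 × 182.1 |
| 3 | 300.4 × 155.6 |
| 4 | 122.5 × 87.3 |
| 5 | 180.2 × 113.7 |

1

Ratios (long/short): 1 ≈ 1.720; 2 ≈ 1.770; 3 ≈ 1.931; 4 ≈ 1.403; 5 ≈ 1.585.
root-3 ≈ 1.732; option 1 is nearest (Δ 0.012).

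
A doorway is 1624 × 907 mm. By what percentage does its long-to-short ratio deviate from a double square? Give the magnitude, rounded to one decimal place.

Ratio = 1624 / 907 ≈ 1.7905.
Ideal 2:1 = 2.0000. |1.7905 − 2.0000| / 2.0000 ≈ 10.48% → 10.5%.

10.5%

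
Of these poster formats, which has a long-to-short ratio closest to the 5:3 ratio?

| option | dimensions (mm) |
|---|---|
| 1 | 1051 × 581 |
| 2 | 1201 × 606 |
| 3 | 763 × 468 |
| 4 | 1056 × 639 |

Target 5:3 ≈ 1.667.
1: 1.809 (Δ0.142)  2: 1.982 (Δ0.315)  3: 1.630 (Δ0.037)  4: 1.653 (Δ0.014)

4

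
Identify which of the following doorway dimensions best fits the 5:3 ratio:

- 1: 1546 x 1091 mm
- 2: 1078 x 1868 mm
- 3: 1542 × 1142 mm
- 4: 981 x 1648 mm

Target 5:3 ≈ 1.667.
1: 1.417 (Δ0.250)  2: 1.733 (Δ0.066)  3: 1.350 (Δ0.317)  4: 1.680 (Δ0.013)

4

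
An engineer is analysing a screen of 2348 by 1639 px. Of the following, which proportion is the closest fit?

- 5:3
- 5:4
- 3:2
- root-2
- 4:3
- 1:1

root-2

Ratio = 2348 / 1639 ≈ 1.433.
Distances: 5:3 1.667 (Δ 0.234); 5:4 1.250 (Δ 0.183); 3:2 1.500 (Δ 0.067); root-2 1.414 (Δ 0.019); 4:3 1.333 (Δ 0.100); 1:1 1.000 (Δ 0.433).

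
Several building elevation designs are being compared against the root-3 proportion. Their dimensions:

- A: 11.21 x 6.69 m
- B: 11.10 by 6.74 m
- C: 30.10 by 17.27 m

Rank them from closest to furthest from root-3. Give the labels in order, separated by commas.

Ratios: A = 11.21 / 6.69 ≈ 1.676; B = 11.10 / 6.74 ≈ 1.647; C = 30.10 / 17.27 ≈ 1.743.
|Δ from 1.732|: A 0.056; B 0.085; C 0.011.

C, A, B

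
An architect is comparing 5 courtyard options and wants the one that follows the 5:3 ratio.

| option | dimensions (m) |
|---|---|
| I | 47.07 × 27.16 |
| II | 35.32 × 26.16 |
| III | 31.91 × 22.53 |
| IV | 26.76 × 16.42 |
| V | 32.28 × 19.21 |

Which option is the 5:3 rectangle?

Target 5:3 ≈ 1.667.
I: 1.733 (Δ0.066)  II: 1.350 (Δ0.317)  III: 1.416 (Δ0.251)  IV: 1.630 (Δ0.037)  V: 1.680 (Δ0.013)

V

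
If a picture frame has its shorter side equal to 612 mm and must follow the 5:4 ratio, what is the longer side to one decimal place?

5:4 = 1.25000.
Longer side = 612 × 1.25000 ≈ 765.000 → 765.0 mm.

765.0 mm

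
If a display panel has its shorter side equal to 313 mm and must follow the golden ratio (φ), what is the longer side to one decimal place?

506.4 mm

golden ratio ≈ 1.61803.
Longer side = 313 × 1.61803 ≈ 506.443 → 506.4 mm.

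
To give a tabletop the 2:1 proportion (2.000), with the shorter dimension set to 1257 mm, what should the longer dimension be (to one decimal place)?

2:1 = 2.00000.
Longer side = 1257 × 2.00000 ≈ 2514.000 → 2514.0 mm.

2514.0 mm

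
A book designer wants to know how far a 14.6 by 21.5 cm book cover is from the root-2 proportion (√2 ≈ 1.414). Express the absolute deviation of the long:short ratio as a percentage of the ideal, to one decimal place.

Ratio = 21.5 / 14.6 ≈ 1.4726.
Ideal root-2 ≈ 1.4142. |1.4726 − 1.4142| / 1.4142 ≈ 4.13% → 4.1%.

4.1%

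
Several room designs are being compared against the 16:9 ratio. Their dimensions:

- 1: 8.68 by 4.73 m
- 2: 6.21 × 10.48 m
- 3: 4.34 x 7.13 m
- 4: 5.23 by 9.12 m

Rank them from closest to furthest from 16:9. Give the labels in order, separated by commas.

4, 1, 2, 3

1: 8.68/4.73 ≈ 1.835 → |1.835 − 1.778| = 0.057
2: 10.48/6.21 ≈ 1.688 → |1.688 − 1.778| = 0.090
3: 7.13/4.34 ≈ 1.643 → |1.643 − 1.778| = 0.135
4: 9.12/5.23 ≈ 1.744 → |1.744 − 1.778| = 0.034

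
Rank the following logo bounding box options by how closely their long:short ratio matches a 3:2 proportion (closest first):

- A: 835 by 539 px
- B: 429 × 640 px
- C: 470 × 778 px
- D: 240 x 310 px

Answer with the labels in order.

B, A, C, D

Ratios: A = 835 / 539 ≈ 1.549; B = 640 / 429 ≈ 1.492; C = 778 / 470 ≈ 1.655; D = 310 / 240 ≈ 1.292.
|Δ from 1.500|: A 0.049; B 0.008; C 0.155; D 0.208.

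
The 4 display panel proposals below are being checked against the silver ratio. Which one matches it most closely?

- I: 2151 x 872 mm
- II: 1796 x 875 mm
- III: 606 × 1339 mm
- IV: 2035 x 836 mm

Target silver ratio ≈ 2.414.
I: 2.467 (Δ0.053)  II: 2.053 (Δ0.361)  III: 2.210 (Δ0.204)  IV: 2.434 (Δ0.020)

IV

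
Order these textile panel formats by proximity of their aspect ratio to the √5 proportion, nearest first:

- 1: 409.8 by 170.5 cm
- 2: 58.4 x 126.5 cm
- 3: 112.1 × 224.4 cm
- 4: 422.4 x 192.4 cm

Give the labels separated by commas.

Ratios: 1 = 409.8 / 170.5 ≈ 2.404; 2 = 126.5 / 58.4 ≈ 2.166; 3 = 224.4 / 112.1 ≈ 2.002; 4 = 422.4 / 192.4 ≈ 2.195.
|Δ from 2.236|: 1 0.168; 2 0.070; 3 0.234; 4 0.041.

4, 2, 1, 3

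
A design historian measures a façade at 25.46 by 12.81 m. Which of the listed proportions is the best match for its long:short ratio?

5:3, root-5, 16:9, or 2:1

2:1

25.46/12.81 ≈ 1.988. Nearest candidates are 2:1 (2.000, off by 0.012) and 16:9 (1.778, off by 0.210).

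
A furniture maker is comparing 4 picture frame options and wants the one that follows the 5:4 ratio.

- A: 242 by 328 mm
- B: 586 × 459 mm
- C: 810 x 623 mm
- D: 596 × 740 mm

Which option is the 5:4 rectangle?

D

Ratios (long/short): A ≈ 1.355; B ≈ 1.277; C ≈ 1.300; D ≈ 1.242.
5:4 ≈ 1.250; option D is nearest (Δ 0.008).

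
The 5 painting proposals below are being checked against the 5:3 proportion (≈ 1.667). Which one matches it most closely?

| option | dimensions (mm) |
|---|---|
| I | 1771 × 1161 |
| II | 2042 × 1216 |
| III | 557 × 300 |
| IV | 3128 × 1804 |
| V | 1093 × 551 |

II

Target 5:3 ≈ 1.667.
I: 1.525 (Δ0.142)  II: 1.679 (Δ0.012)  III: 1.857 (Δ0.190)  IV: 1.734 (Δ0.067)  V: 1.984 (Δ0.317)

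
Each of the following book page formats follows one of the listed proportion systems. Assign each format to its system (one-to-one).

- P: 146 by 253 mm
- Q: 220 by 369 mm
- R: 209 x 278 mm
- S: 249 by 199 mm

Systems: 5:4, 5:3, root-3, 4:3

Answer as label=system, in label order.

P=root-3, Q=5:3, R=4:3, S=5:4

Ratios: P ≈ 1.733; Q ≈ 1.677; R ≈ 1.330; S ≈ 1.251.
Targets: 5:4 ≈ 1.250; 5:3 ≈ 1.667; root-3 ≈ 1.732; 4:3 ≈ 1.333.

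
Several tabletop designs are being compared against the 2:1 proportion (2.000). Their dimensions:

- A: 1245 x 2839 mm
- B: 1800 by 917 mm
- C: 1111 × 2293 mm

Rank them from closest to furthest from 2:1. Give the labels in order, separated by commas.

Ratios: A = 2839 / 1245 ≈ 2.280; B = 1800 / 917 ≈ 1.963; C = 2293 / 1111 ≈ 2.064.
|Δ from 2.000|: A 0.280; B 0.037; C 0.064.

B, C, A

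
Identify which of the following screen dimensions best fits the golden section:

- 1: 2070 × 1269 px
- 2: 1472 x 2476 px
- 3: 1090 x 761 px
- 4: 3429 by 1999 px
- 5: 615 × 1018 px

Target golden ratio ≈ 1.618.
1: 1.631 (Δ0.013)  2: 1.682 (Δ0.064)  3: 1.432 (Δ0.186)  4: 1.715 (Δ0.097)  5: 1.655 (Δ0.037)

1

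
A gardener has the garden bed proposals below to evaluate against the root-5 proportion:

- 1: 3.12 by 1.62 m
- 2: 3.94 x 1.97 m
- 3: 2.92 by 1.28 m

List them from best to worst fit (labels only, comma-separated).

1: 3.12/1.62 ≈ 1.926 → |1.926 − 2.236| = 0.310
2: 3.94/1.97 ≈ 2.000 → |2.000 − 2.236| = 0.236
3: 2.92/1.28 ≈ 2.281 → |2.281 − 2.236| = 0.045

3, 2, 1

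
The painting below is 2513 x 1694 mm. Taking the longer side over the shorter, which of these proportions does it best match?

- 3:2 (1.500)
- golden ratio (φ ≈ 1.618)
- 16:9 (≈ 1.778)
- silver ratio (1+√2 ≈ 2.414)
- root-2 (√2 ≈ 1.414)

2513/1694 ≈ 1.483. Nearest candidates are 3:2 (1.500, off by 0.017) and root-2 (1.414, off by 0.069).

3:2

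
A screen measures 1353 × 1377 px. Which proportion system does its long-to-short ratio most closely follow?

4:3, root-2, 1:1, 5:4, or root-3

1:1

1377/1353 ≈ 1.018. Nearest candidates are 1:1 (1.000, off by 0.018) and 5:4 (1.250, off by 0.232).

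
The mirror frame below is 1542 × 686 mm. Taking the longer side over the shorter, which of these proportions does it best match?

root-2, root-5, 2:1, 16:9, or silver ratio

Ratio = 1542 / 686 ≈ 2.248.
Distances: root-2 1.414 (Δ 0.834); root-5 2.236 (Δ 0.012); 2:1 2.000 (Δ 0.248); 16:9 1.778 (Δ 0.470); silver ratio 2.414 (Δ 0.166).

root-5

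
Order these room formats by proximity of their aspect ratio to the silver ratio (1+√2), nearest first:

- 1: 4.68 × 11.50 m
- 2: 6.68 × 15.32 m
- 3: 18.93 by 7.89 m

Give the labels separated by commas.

3, 1, 2

Ratios: 1 = 11.50 / 4.68 ≈ 2.457; 2 = 15.32 / 6.68 ≈ 2.293; 3 = 18.93 / 7.89 ≈ 2.399.
|Δ from 2.414|: 1 0.043; 2 0.121; 3 0.015.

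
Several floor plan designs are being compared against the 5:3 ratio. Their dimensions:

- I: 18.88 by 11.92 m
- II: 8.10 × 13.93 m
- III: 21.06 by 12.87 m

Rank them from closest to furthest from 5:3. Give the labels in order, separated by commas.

Ratios: I = 18.88 / 11.92 ≈ 1.584; II = 13.93 / 8.10 ≈ 1.720; III = 21.06 / 12.87 ≈ 1.636.
|Δ from 1.667|: I 0.083; II 0.053; III 0.031.

III, II, I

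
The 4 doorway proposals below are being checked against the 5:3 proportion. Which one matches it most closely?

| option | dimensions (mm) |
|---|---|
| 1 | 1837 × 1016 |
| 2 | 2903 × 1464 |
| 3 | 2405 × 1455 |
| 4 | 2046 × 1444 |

Ratios (long/short): 1 ≈ 1.808; 2 ≈ 1.983; 3 ≈ 1.653; 4 ≈ 1.417.
5:3 ≈ 1.667; option 3 is nearest (Δ 0.014).

3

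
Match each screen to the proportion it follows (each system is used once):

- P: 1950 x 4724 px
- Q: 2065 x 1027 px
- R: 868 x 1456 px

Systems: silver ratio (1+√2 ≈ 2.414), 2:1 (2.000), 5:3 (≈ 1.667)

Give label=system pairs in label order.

Ratios: P ≈ 2.423; Q ≈ 2.011; R ≈ 1.677.
Targets: silver ratio ≈ 2.414; 2:1 ≈ 2.000; 5:3 ≈ 1.667.

P=silver ratio, Q=2:1, R=5:3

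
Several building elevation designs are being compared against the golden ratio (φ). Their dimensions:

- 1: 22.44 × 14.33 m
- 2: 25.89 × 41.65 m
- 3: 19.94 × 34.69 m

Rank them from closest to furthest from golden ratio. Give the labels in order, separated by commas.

2, 1, 3

1: 22.44/14.33 ≈ 1.566 → |1.566 − 1.618| = 0.052
2: 41.65/25.89 ≈ 1.609 → |1.609 − 1.618| = 0.009
3: 34.69/19.94 ≈ 1.740 → |1.740 − 1.618| = 0.122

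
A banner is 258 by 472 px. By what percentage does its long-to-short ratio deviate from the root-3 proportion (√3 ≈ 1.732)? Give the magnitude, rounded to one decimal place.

Ratio = 472 / 258 ≈ 1.8295.
Ideal root-3 ≈ 1.7321. |1.8295 − 1.7321| / 1.7321 ≈ 5.62% → 5.6%.

5.6%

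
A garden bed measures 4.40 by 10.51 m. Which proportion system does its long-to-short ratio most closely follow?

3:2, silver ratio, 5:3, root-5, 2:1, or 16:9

10.51/4.40 ≈ 2.389. Nearest candidates are silver ratio (2.414, off by 0.025) and root-5 (2.236, off by 0.153).

silver ratio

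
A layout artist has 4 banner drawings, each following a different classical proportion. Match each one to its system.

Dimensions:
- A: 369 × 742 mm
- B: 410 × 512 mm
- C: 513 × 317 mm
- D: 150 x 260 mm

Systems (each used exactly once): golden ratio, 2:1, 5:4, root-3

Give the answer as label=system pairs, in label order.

A=2:1, B=5:4, C=golden ratio, D=root-3

Ratios: A ≈ 2.011; B ≈ 1.249; C ≈ 1.618; D ≈ 1.733.
Targets: golden ratio ≈ 1.618; 2:1 ≈ 2.000; 5:4 ≈ 1.250; root-3 ≈ 1.732.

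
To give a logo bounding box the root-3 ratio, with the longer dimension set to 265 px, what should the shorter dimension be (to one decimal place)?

153.0 px

root-3 ≈ 1.73205.
Shorter side = 265 ÷ 1.73205 ≈ 152.998 → 153.0 px.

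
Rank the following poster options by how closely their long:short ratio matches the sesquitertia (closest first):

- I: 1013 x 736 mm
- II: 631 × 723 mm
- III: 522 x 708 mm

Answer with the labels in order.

I: 1013/736 ≈ 1.376 → |1.376 − 1.333| = 0.043
II: 723/631 ≈ 1.146 → |1.146 − 1.333| = 0.187
III: 708/522 ≈ 1.356 → |1.356 − 1.333| = 0.023

III, I, II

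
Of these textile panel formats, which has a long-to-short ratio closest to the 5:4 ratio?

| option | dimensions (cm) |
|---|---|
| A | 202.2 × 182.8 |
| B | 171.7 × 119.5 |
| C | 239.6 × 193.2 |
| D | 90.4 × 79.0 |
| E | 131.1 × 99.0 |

Ratios (long/short): A ≈ 1.106; B ≈ 1.437; C ≈ 1.240; D ≈ 1.144; E ≈ 1.324.
5:4 ≈ 1.250; option C is nearest (Δ 0.010).

C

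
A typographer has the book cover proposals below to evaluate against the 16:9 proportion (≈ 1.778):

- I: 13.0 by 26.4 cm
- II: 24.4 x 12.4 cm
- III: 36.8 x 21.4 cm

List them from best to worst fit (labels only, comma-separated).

III, II, I

Ratios: I = 26.4 / 13.0 ≈ 2.031; II = 24.4 / 12.4 ≈ 1.968; III = 36.8 / 21.4 ≈ 1.720.
|Δ from 1.778|: I 0.253; II 0.190; III 0.058.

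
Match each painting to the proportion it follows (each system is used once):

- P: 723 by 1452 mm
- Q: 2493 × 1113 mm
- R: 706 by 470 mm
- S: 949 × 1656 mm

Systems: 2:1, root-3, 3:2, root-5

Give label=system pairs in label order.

Ratios: P ≈ 2.008; Q ≈ 2.240; R ≈ 1.502; S ≈ 1.745.
Targets: 2:1 ≈ 2.000; root-3 ≈ 1.732; 3:2 ≈ 1.500; root-5 ≈ 2.236.

P=2:1, Q=root-5, R=3:2, S=root-3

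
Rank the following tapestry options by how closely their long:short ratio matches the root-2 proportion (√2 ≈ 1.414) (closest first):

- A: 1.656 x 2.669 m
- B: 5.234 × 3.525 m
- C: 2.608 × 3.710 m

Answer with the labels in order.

C, B, A

Ratios: A = 2.669 / 1.656 ≈ 1.612; B = 5.234 / 3.525 ≈ 1.485; C = 3.710 / 2.608 ≈ 1.423.
|Δ from 1.414|: A 0.198; B 0.071; C 0.009.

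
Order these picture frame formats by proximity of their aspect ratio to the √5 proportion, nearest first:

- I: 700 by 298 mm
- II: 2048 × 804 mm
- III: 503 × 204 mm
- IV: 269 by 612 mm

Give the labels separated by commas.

Ratios: I = 700 / 298 ≈ 2.349; II = 2048 / 804 ≈ 2.547; III = 503 / 204 ≈ 2.466; IV = 612 / 269 ≈ 2.275.
|Δ from 2.236|: I 0.113; II 0.311; III 0.230; IV 0.039.

IV, I, III, II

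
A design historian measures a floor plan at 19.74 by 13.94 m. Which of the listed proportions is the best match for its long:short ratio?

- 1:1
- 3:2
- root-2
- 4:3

19.74/13.94 ≈ 1.416. Nearest candidates are root-2 (1.414, off by 0.002) and 4:3 (1.333, off by 0.083).

root-2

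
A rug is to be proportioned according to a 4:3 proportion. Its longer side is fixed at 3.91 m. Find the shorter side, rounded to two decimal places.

2.93 m

4:3 ≈ 1.33333.
Shorter side = 3.91 ÷ 1.33333 ≈ 2.9325 → 2.93 m.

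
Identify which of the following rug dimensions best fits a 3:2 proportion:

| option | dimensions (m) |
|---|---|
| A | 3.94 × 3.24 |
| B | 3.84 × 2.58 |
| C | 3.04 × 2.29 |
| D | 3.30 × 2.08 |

B

Target 3:2 ≈ 1.500.
A: 1.216 (Δ0.284)  B: 1.488 (Δ0.012)  C: 1.328 (Δ0.172)  D: 1.587 (Δ0.087)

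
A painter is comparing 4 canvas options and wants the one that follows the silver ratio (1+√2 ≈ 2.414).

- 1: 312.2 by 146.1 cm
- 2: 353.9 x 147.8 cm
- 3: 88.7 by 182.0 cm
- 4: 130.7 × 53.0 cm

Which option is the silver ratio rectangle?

Target silver ratio ≈ 2.414.
1: 2.137 (Δ0.277)  2: 2.394 (Δ0.020)  3: 2.052 (Δ0.362)  4: 2.466 (Δ0.052)

2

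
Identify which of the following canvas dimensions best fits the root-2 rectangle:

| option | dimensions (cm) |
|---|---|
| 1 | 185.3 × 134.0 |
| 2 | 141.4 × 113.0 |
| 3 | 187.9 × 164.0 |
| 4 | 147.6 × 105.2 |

Ratios (long/short): 1 ≈ 1.383; 2 ≈ 1.251; 3 ≈ 1.146; 4 ≈ 1.403.
root-2 ≈ 1.414; option 4 is nearest (Δ 0.011).

4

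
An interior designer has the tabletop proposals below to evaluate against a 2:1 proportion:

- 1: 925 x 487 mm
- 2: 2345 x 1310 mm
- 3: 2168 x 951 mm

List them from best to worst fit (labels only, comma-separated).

Ratios: 1 = 925 / 487 ≈ 1.899; 2 = 2345 / 1310 ≈ 1.790; 3 = 2168 / 951 ≈ 2.280.
|Δ from 2.000|: 1 0.101; 2 0.210; 3 0.280.

1, 2, 3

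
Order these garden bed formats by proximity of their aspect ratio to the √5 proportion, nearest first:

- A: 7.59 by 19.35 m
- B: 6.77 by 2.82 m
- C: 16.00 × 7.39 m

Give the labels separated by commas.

Ratios: A = 19.35 / 7.59 ≈ 2.549; B = 6.77 / 2.82 ≈ 2.401; C = 16.00 / 7.39 ≈ 2.165.
|Δ from 2.236|: A 0.313; B 0.165; C 0.071.

C, B, A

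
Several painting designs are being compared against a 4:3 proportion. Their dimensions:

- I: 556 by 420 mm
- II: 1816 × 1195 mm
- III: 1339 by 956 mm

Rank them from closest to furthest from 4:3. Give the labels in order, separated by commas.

I, III, II

Ratios: I = 556 / 420 ≈ 1.324; II = 1816 / 1195 ≈ 1.520; III = 1339 / 956 ≈ 1.401.
|Δ from 1.333|: I 0.009; II 0.187; III 0.068.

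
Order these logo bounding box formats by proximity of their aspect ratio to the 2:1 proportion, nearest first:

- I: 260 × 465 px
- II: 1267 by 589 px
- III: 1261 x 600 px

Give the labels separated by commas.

III, II, I

Ratios: I = 465 / 260 ≈ 1.788; II = 1267 / 589 ≈ 2.151; III = 1261 / 600 ≈ 2.102.
|Δ from 2.000|: I 0.212; II 0.151; III 0.102.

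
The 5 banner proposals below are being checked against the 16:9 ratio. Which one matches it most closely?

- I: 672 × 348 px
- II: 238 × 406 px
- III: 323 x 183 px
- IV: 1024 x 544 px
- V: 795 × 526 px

III

Ratios (long/short): I ≈ 1.931; II ≈ 1.706; III ≈ 1.765; IV ≈ 1.882; V ≈ 1.511.
16:9 ≈ 1.778; option III is nearest (Δ 0.013).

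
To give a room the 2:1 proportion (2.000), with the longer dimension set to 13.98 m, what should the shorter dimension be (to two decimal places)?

2:1 = 2.00000.
Shorter side = 13.98 ÷ 2.00000 ≈ 6.9900 → 6.99 m.

6.99 m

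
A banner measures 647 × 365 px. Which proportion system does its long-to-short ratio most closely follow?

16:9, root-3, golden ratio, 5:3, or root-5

16:9

647/365 ≈ 1.773. Nearest candidates are 16:9 (1.778, off by 0.005) and root-3 (1.732, off by 0.041).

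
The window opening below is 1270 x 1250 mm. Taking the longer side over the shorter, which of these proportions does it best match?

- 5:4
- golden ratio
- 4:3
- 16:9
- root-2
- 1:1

1:1

Ratio = 1270 / 1250 ≈ 1.016.
Distances: 5:4 1.250 (Δ 0.234); golden ratio 1.618 (Δ 0.602); 4:3 1.333 (Δ 0.317); 16:9 1.778 (Δ 0.762); root-2 1.414 (Δ 0.398); 1:1 1.000 (Δ 0.016).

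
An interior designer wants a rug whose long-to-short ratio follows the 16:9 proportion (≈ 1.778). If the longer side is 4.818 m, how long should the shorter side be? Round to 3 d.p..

16:9 ≈ 1.77778.
Shorter side = 4.818 ÷ 1.77778 ≈ 2.71012 → 2.710 m.

2.710 m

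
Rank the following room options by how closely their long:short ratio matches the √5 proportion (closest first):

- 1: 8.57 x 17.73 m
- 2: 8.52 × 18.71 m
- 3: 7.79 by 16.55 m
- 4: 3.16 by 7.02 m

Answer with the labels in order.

Ratios: 1 = 17.73 / 8.57 ≈ 2.069; 2 = 18.71 / 8.52 ≈ 2.196; 3 = 16.55 / 7.79 ≈ 2.125; 4 = 7.02 / 3.16 ≈ 2.222.
|Δ from 2.236|: 1 0.167; 2 0.040; 3 0.111; 4 0.014.

4, 2, 3, 1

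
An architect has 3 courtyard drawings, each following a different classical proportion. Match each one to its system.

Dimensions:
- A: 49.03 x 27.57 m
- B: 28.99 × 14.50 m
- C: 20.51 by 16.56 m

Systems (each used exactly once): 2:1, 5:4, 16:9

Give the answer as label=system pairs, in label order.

A=16:9, B=2:1, C=5:4

A = 49.03/27.57 ≈ 1.778 → 16:9 (1.778)
B = 28.99/14.50 ≈ 1.999 → 2:1 (2.000)
C = 20.51/16.56 ≈ 1.239 → 5:4 (1.250)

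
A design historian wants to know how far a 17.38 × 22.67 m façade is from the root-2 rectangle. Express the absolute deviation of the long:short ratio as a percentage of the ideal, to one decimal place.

Ratio = 22.67 / 17.38 ≈ 1.3044.
Ideal root-2 ≈ 1.4142. |1.3044 − 1.4142| / 1.4142 ≈ 7.76% → 7.8%.

7.8%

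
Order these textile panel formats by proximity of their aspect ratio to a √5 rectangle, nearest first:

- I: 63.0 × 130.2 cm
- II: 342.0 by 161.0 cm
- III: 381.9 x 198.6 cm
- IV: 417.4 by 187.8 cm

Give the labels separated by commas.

Ratios: I = 130.2 / 63.0 ≈ 2.067; II = 342.0 / 161.0 ≈ 2.124; III = 381.9 / 198.6 ≈ 1.923; IV = 417.4 / 187.8 ≈ 2.223.
|Δ from 2.236|: I 0.169; II 0.112; III 0.313; IV 0.013.

IV, II, I, III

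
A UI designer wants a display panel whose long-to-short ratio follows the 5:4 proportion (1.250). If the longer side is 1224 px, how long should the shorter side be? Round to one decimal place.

5:4 = 1.25000.
Shorter side = 1224 ÷ 1.25000 ≈ 979.200 → 979.2 px.

979.2 px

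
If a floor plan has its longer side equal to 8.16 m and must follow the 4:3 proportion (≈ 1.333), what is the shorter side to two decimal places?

6.12 m

4:3 ≈ 1.33333.
Shorter side = 8.16 ÷ 1.33333 ≈ 6.1200 → 6.12 m.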